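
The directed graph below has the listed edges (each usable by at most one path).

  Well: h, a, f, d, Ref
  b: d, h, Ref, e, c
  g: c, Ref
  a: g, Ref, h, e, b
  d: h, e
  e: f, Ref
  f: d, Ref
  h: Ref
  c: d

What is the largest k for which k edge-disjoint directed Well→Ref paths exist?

5

Assign every edge capacity 1; by Menger, the answer equals the max flow.
Path Well→Ref (+1); total 1.
Path Well→a→Ref (+1); total 2.
Path Well→f→Ref (+1); total 3.
Path Well→h→Ref (+1); total 4.
Path Well→d→e→Ref (+1); total 5.
No residual Well→Ref path; max flow = 5.
Certifying cut of size 5: {Well→Ref, Well→a, Well→d, Well→f, Well→h}.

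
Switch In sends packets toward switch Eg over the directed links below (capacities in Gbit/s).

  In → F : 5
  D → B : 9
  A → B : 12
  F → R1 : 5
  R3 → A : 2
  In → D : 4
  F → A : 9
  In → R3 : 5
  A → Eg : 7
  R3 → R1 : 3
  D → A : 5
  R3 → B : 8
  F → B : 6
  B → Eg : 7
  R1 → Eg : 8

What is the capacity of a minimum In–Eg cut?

Augment In→R3→R1→Eg: bottleneck 3, flow now 3.
Augment In→R3→A→Eg: bottleneck 2, flow now 5.
Augment In→D→A→Eg: bottleneck 4, flow now 9.
Augment In→F→R1→Eg: bottleneck 5, flow now 14.
No augmenting path remains; maximum flow = 14.
By max-flow min-cut, the minimum cut capacity equals the max flow.
In the residual graph, reachable from In: {In}.
Min-cut edges: In→R3 (5), In→D (4), In→F (5); capacity 5 + 4 + 5 = 14.

14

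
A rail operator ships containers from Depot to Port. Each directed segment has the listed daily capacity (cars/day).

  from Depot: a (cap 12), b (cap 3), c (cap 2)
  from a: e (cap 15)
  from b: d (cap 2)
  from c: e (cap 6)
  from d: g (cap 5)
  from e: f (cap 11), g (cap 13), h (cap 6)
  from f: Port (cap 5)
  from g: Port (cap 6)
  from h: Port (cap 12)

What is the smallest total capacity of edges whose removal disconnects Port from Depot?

Augment Depot→a→e→f→Port: bottleneck 5, flow now 5.
Augment Depot→a→e→g→Port: bottleneck 6, flow now 11.
Augment Depot→a→e→h→Port: bottleneck 1, flow now 12.
Augment Depot→c→e→h→Port: bottleneck 2, flow now 14.
Augment Depot→b→d→g→e→h→Port: bottleneck 2, flow now 16. (uses reverse residual edge)
No augmenting path remains; maximum flow = 16.
By max-flow min-cut, the minimum cut capacity equals the max flow.
In the residual graph, reachable from Depot: {Depot, b}.
Min-cut edges: Depot→a (12), Depot→c (2), b→d (2); capacity 12 + 2 + 2 = 16.

16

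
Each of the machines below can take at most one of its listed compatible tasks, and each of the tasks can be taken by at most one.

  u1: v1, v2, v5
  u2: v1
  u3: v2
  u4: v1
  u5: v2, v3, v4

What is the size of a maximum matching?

Unit-capacity flow: source→left, listed edges, right→sink; max matching = max flow.
Augmenting path u1→v1 (+1); matched 1.
Augmenting path u3→v2 (+1); matched 2.
Augmenting path u5→v3 (+1); matched 3.
Augmenting path u2→v1→u1→v5 (+1); matched 4.
No augmenting path remains; maximum matching = 4.
König certificate: {u1, u3, u5, v1} is a vertex cover of size 4 (every listed pair touches it), so no matching can be larger.

4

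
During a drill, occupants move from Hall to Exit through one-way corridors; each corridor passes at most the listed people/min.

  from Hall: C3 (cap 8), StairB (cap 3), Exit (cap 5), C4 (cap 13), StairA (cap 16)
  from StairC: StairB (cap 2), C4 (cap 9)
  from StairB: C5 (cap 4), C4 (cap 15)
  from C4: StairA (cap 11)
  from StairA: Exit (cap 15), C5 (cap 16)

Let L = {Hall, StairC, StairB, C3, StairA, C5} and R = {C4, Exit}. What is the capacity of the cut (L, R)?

Edges leaving {Hall, StairC, StairB, C3, StairA, C5}: Hall→C4 (13), Hall→Exit (5), StairC→C4 (9), StairB→C4 (15), StairA→Exit (15).
Cut capacity = 13 + 5 + 9 + 15 + 15 = 57.

57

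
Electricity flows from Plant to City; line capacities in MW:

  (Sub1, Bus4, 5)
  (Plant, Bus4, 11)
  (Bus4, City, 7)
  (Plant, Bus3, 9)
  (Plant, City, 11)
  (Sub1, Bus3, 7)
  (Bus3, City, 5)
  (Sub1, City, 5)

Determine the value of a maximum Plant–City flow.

23

Augment Plant→City: bottleneck 11, flow now 11.
Augment Plant→Bus4→City: bottleneck 7, flow now 18.
Augment Plant→Bus3→City: bottleneck 5, flow now 23.
No augmenting path remains; maximum flow = 23.
In the residual graph, reachable from Plant: {Plant, Bus4, Bus3}.
Min-cut edges: Plant→City (11), Bus4→City (7), Bus3→City (5); capacity 11 + 7 + 5 = 23.
This cut is saturated, so no flow can exceed 23.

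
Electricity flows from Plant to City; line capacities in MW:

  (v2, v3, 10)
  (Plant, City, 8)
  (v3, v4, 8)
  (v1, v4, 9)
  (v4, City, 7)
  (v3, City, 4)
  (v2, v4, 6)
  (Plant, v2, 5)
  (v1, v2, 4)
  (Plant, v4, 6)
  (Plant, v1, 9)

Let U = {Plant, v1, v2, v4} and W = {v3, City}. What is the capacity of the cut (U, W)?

25

Edges leaving {Plant, v1, v2, v4}: Plant→City (8), v2→v3 (10), v4→City (7).
Cut capacity = 8 + 10 + 7 = 25.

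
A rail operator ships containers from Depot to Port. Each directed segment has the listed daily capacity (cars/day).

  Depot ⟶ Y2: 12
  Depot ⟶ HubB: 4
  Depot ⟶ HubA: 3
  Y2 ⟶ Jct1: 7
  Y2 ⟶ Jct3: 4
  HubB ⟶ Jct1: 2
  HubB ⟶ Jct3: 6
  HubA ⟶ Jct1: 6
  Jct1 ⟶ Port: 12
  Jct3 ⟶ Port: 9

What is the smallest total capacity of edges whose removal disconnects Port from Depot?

Augment Depot→Y2→Jct1→Port: bottleneck 7, flow now 7.
Augment Depot→Y2→Jct3→Port: bottleneck 4, flow now 11.
Augment Depot→HubB→Jct1→Port: bottleneck 2, flow now 13.
Augment Depot→HubB→Jct3→Port: bottleneck 2, flow now 15.
Augment Depot→HubA→Jct1→Port: bottleneck 3, flow now 18.
No augmenting path remains; maximum flow = 18.
By max-flow min-cut, the minimum cut capacity equals the max flow.
In the residual graph, reachable from Depot: {Depot, Y2}.
Min-cut edges: Depot→HubB (4), Depot→HubA (3), Y2→Jct1 (7), Y2→Jct3 (4); capacity 4 + 3 + 7 + 4 = 18.

18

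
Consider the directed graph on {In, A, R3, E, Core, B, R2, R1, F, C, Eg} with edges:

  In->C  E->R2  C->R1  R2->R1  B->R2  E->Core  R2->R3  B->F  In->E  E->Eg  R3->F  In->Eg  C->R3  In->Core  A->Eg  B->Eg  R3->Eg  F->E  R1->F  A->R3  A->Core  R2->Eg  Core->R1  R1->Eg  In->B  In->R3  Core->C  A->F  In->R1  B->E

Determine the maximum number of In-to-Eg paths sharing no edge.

6

Assign every edge capacity 1; by Menger, the answer equals the max flow.
Path In→Eg (+1); total 1.
Path In→R3→Eg (+1); total 2.
Path In→E→Eg (+1); total 3.
Path In→B→Eg (+1); total 4.
Path In→R1→Eg (+1); total 5.
Path In→Core→R1→F→E→R2→Eg (+1); total 6.
No residual In→Eg path; max flow = 6.
Certifying cut of size 6: {F→E, In→B, In→E, In→Eg, R1→Eg, R3→Eg}.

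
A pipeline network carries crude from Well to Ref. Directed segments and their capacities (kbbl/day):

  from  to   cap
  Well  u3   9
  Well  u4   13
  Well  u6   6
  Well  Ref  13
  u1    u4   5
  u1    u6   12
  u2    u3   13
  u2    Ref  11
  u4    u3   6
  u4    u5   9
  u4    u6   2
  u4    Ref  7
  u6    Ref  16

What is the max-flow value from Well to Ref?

28

Augment Well→Ref: bottleneck 13, flow now 13.
Augment Well→u4→Ref: bottleneck 7, flow now 20.
Augment Well→u6→Ref: bottleneck 6, flow now 26.
Augment Well→u4→u6→Ref: bottleneck 2, flow now 28.
No augmenting path remains; maximum flow = 28.
In the residual graph, reachable from Well: {Well, u3, u4, u5}.
Min-cut edges: Well→u6 (6), Well→Ref (13), u4→u6 (2), u4→Ref (7); capacity 6 + 13 + 2 + 7 = 28.
This cut is saturated, so no flow can exceed 28.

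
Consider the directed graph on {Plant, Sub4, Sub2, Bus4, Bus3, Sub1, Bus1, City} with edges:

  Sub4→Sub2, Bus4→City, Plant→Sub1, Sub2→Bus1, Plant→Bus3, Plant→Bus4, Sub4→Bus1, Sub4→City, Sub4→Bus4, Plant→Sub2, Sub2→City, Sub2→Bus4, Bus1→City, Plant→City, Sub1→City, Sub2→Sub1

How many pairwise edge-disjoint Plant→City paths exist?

Assign every edge capacity 1; by Menger, the answer equals the max flow.
Path Plant→City (+1); total 1.
Path Plant→Sub2→City (+1); total 2.
Path Plant→Bus4→City (+1); total 3.
Path Plant→Sub1→City (+1); total 4.
No residual Plant→City path; max flow = 4.
Certifying cut of size 4: {Plant→Bus4, Plant→City, Plant→Sub1, Plant→Sub2}.

4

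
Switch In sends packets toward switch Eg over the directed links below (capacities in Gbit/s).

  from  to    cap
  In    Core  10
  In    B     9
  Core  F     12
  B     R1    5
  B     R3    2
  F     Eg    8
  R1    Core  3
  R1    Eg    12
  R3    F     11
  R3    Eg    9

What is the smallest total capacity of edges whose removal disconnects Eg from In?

15

Augment In→Core→F→Eg: bottleneck 8, flow now 8.
Augment In→B→R1→Eg: bottleneck 5, flow now 13.
Augment In→B→R3→Eg: bottleneck 2, flow now 15.
No augmenting path remains; maximum flow = 15.
By max-flow min-cut, the minimum cut capacity equals the max flow.
In the residual graph, reachable from In: {In, Core, B, F}.
Min-cut edges: B→R1 (5), B→R3 (2), F→Eg (8); capacity 5 + 2 + 8 = 15.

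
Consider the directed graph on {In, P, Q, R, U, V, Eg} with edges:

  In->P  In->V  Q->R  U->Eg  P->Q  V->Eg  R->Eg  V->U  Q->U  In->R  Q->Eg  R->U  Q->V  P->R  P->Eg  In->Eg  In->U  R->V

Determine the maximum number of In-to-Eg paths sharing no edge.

5

Assign every edge capacity 1; by Menger, the answer equals the max flow.
Path In→Eg (+1); total 1.
Path In→P→Eg (+1); total 2.
Path In→R→Eg (+1); total 3.
Path In→U→Eg (+1); total 4.
Path In→V→Eg (+1); total 5.
No residual In→Eg path; max flow = 5.
Certifying cut of size 5: {In→Eg, In→P, In→R, In→U, In→V}.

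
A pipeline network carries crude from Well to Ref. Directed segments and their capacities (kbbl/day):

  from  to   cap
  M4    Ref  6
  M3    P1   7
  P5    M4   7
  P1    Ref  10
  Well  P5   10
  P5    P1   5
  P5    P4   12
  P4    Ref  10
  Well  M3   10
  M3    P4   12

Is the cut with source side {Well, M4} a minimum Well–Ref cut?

No — its capacity is 26, but the minimum cut has capacity 20.

Given cut capacity: 10 + 10 + 6 = 26.
Augment Well→P5→P1→Ref: bottleneck 5, flow now 5.
Augment Well→P5→P4→Ref: bottleneck 5, flow now 10.
Augment Well→M3→P1→Ref: bottleneck 5, flow now 15.
Augment Well→M3→P4→Ref: bottleneck 5, flow now 20.
No augmenting path remains; maximum flow = 20.
In the residual graph, reachable from Well: {Well}.
Min-cut edges: Well→P5 (10), Well→M3 (10); capacity 10 + 10 = 20.
Cut capacity 26 exceeds the max flow 20, so it is not minimum.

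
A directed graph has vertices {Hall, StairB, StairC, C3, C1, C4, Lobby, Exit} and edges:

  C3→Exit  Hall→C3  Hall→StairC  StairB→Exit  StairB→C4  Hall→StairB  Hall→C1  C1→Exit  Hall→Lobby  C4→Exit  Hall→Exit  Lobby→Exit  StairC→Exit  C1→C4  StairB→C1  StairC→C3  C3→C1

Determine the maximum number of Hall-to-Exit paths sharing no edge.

6

Assign every edge capacity 1; by Menger, the answer equals the max flow.
Path Hall→Exit (+1); total 1.
Path Hall→StairB→Exit (+1); total 2.
Path Hall→StairC→Exit (+1); total 3.
Path Hall→C3→Exit (+1); total 4.
Path Hall→C1→Exit (+1); total 5.
Path Hall→Lobby→Exit (+1); total 6.
No residual Hall→Exit path; max flow = 6.
Certifying cut of size 6: {Hall→C1, Hall→C3, Hall→Exit, Hall→Lobby, Hall→StairB, Hall→StairC}.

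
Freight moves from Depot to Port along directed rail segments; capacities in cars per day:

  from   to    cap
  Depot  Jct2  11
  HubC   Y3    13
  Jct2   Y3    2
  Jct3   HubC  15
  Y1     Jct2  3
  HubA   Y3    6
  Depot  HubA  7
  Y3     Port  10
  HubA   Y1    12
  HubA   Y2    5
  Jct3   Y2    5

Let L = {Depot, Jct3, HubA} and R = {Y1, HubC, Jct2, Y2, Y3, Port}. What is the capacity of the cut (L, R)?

Edges leaving {Depot, Jct3, HubA}: Depot→Jct2 (11), Jct3→HubC (15), Jct3→Y2 (5), HubA→Y1 (12), HubA→Y2 (5), HubA→Y3 (6).
Cut capacity = 11 + 15 + 5 + 12 + 5 + 6 = 54.

54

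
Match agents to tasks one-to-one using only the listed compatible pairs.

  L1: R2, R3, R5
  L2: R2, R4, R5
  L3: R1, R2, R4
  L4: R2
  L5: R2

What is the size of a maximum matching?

4

Unit-capacity flow: source→left, listed edges, right→sink; max matching = max flow.
Augmenting path L1→R2 (+1); matched 1.
Augmenting path L2→R4 (+1); matched 2.
Augmenting path L3→R1 (+1); matched 3.
Augmenting path L4→R2→L1→R3 (+1); matched 4.
No augmenting path remains; maximum matching = 4.
König certificate: {L1, L2, L3, R2} is a vertex cover of size 4 (every listed pair touches it), so no matching can be larger.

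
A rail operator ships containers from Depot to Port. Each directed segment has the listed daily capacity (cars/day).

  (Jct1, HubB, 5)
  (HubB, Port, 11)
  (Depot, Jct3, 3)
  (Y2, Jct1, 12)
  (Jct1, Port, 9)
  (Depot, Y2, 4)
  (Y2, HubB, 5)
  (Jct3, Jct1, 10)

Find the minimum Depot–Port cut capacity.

Augment Depot→Y2→Jct1→Port: bottleneck 4, flow now 4.
Augment Depot→Jct3→Jct1→Port: bottleneck 3, flow now 7.
No augmenting path remains; maximum flow = 7.
By max-flow min-cut, the minimum cut capacity equals the max flow.
In the residual graph, reachable from Depot: {Depot}.
Min-cut edges: Depot→Y2 (4), Depot→Jct3 (3); capacity 4 + 3 = 7.

7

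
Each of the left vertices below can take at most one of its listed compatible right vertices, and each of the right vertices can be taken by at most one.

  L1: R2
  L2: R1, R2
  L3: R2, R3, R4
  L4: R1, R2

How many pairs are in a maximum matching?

Unit-capacity flow: source→left, listed edges, right→sink; max matching = max flow.
Augmenting path L1→R2 (+1); matched 1.
Augmenting path L2→R1 (+1); matched 2.
Augmenting path L3→R3 (+1); matched 3.
No augmenting path remains; maximum matching = 3.
König certificate: {L3, R1, R2} is a vertex cover of size 3 (every listed pair touches it), so no matching can be larger.

3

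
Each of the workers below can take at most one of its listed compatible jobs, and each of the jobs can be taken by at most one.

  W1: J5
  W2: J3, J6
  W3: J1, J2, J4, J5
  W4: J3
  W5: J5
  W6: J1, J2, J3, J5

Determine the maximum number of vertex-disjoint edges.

Unit-capacity flow: source→left, listed edges, right→sink; max matching = max flow.
Augmenting path W1→J5 (+1); matched 1.
Augmenting path W2→J3 (+1); matched 2.
Augmenting path W3→J1 (+1); matched 3.
Augmenting path W6→J2 (+1); matched 4.
Augmenting path W4→J3→W2→J6 (+1); matched 5.
No augmenting path remains; maximum matching = 5.
König certificate: {W2, W3, W4, W6, J5} is a vertex cover of size 5 (every listed pair touches it), so no matching can be larger.

5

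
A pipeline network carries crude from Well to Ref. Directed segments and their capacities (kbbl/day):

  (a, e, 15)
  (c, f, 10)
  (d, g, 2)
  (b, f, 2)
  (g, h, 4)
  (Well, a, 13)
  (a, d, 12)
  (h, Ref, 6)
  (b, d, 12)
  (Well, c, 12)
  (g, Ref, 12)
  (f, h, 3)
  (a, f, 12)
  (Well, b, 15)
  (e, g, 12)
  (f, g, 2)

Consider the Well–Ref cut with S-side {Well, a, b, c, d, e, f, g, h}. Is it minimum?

Yes — it is a minimum cut (capacity 18).

Given cut capacity: 12 + 6 = 18.
Augment Well→a→d→g→Ref: bottleneck 2, flow now 2.
Augment Well→a→e→g→Ref: bottleneck 10, flow now 12.
Augment Well→a→f→h→Ref: bottleneck 1, flow now 13.
Augment Well→b→f→h→Ref: bottleneck 2, flow now 15.
Augment Well→c→f→g→h→Ref: bottleneck 2, flow now 17.
Augment Well→b→d→a→e→g→h→Ref: bottleneck 1, flow now 18. (uses reverse residual edge)
No augmenting path remains; maximum flow = 18.
Cut capacity 18 equals the max flow, so it is a minimum cut.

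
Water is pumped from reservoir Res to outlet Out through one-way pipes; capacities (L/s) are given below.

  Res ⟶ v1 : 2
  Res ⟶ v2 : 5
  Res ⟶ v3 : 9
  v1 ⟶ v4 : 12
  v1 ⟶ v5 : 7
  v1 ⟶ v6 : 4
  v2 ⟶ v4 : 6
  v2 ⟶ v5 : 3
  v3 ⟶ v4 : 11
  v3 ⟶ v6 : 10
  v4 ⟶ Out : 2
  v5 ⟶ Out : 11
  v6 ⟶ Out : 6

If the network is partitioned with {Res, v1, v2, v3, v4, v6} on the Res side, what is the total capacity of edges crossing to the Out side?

18

Edges leaving {Res, v1, v2, v3, v4, v6}: v1→v5 (7), v2→v5 (3), v4→Out (2), v6→Out (6).
Cut capacity = 7 + 3 + 2 + 6 = 18.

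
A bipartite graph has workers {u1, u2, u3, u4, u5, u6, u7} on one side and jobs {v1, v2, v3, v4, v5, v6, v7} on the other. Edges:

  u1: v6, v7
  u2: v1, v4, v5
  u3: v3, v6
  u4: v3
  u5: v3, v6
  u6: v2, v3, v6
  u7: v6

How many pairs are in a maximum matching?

5

Unit-capacity flow: source→left, listed edges, right→sink; max matching = max flow.
Augmenting path u1→v6 (+1); matched 1.
Augmenting path u2→v1 (+1); matched 2.
Augmenting path u3→v3 (+1); matched 3.
Augmenting path u6→v2 (+1); matched 4.
Augmenting path u5→v6→u1→v7 (+1); matched 5.
No augmenting path remains; maximum matching = 5.
König certificate: {u1, u2, u6, v3, v6} is a vertex cover of size 5 (every listed pair touches it), so no matching can be larger.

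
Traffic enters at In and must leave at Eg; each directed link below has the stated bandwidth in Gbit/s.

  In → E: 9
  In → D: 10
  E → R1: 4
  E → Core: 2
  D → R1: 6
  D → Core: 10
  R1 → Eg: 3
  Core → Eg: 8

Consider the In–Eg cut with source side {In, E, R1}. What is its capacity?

Edges leaving {In, E, R1}: In→D (10), E→Core (2), R1→Eg (3).
Cut capacity = 10 + 2 + 3 = 15.

15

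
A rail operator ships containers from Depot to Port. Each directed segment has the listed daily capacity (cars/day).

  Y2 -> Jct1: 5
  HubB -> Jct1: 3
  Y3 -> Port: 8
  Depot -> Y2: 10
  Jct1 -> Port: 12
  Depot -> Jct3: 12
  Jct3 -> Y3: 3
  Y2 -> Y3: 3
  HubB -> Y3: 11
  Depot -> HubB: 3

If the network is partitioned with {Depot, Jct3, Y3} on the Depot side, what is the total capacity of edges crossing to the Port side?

Edges leaving {Depot, Jct3, Y3}: Depot→HubB (3), Depot→Y2 (10), Y3→Port (8).
Cut capacity = 3 + 10 + 8 = 21.

21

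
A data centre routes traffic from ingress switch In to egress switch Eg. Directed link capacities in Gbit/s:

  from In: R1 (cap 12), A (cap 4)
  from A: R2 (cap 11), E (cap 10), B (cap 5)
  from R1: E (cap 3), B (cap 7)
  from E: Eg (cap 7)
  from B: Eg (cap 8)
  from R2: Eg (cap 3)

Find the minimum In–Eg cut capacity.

14

Augment In→A→E→Eg: bottleneck 4, flow now 4.
Augment In→R1→E→Eg: bottleneck 3, flow now 7.
Augment In→R1→B→Eg: bottleneck 7, flow now 14.
No augmenting path remains; maximum flow = 14.
By max-flow min-cut, the minimum cut capacity equals the max flow.
In the residual graph, reachable from In: {In, R1}.
Min-cut edges: In→A (4), R1→E (3), R1→B (7); capacity 4 + 3 + 7 = 14.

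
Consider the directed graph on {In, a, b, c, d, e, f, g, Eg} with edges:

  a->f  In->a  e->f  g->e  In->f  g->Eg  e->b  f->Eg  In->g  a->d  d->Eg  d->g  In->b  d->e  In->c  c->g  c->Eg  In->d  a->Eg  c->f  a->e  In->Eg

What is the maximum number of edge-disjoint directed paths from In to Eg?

Assign every edge capacity 1; by Menger, the answer equals the max flow.
Path In→Eg (+1); total 1.
Path In→a→Eg (+1); total 2.
Path In→c→Eg (+1); total 3.
Path In→d→Eg (+1); total 4.
Path In→f→Eg (+1); total 5.
Path In→g→Eg (+1); total 6.
No residual In→Eg path; max flow = 6.
Certifying cut of size 6: {In→Eg, In→a, In→c, In→d, In→f, In→g}.

6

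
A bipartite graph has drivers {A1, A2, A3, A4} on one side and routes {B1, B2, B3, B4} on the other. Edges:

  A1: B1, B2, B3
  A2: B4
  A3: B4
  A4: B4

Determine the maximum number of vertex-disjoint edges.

Unit-capacity flow: source→left, listed edges, right→sink; max matching = max flow.
Augmenting path A1→B1 (+1); matched 1.
Augmenting path A2→B4 (+1); matched 2.
No augmenting path remains; maximum matching = 2.
König certificate: {A1, B4} is a vertex cover of size 2 (every listed pair touches it), so no matching can be larger.

2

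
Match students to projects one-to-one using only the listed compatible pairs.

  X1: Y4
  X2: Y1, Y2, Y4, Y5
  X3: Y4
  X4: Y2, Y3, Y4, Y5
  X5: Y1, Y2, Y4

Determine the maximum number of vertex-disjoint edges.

4

Unit-capacity flow: source→left, listed edges, right→sink; max matching = max flow.
Augmenting path X1→Y4 (+1); matched 1.
Augmenting path X2→Y1 (+1); matched 2.
Augmenting path X4→Y2 (+1); matched 3.
Augmenting path X5→Y1→X2→Y5 (+1); matched 4.
No augmenting path remains; maximum matching = 4.
König certificate: {X2, X4, X5, Y4} is a vertex cover of size 4 (every listed pair touches it), so no matching can be larger.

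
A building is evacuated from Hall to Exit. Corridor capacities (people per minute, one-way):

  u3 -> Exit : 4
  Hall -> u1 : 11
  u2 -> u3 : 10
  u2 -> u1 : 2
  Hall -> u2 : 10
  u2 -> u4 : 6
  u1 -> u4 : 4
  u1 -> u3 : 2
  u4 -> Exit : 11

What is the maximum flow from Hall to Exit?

Augment Hall→u1→u3→Exit: bottleneck 2, flow now 2.
Augment Hall→u1→u4→Exit: bottleneck 4, flow now 6.
Augment Hall→u2→u3→Exit: bottleneck 2, flow now 8.
Augment Hall→u2→u4→Exit: bottleneck 6, flow now 14.
No augmenting path remains; maximum flow = 14.
In the residual graph, reachable from Hall: {Hall, u1, u2, u3}.
Min-cut edges: u1→u4 (4), u2→u4 (6), u3→Exit (4); capacity 4 + 6 + 4 = 14.
This cut is saturated, so no flow can exceed 14.

14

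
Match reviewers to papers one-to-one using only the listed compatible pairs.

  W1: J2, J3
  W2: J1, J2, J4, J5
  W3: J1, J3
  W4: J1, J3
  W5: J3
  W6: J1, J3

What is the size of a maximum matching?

4

Unit-capacity flow: source→left, listed edges, right→sink; max matching = max flow.
Augmenting path W1→J2 (+1); matched 1.
Augmenting path W2→J1 (+1); matched 2.
Augmenting path W3→J3 (+1); matched 3.
Augmenting path W4→J1→W2→J4 (+1); matched 4.
No augmenting path remains; maximum matching = 4.
König certificate: {W1, W2, J1, J3} is a vertex cover of size 4 (every listed pair touches it), so no matching can be larger.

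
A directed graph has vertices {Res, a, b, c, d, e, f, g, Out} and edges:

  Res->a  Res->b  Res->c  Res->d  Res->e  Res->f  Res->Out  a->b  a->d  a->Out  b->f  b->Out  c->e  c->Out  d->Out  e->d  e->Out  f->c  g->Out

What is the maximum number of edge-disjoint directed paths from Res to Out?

Assign every edge capacity 1; by Menger, the answer equals the max flow.
Path Res→Out (+1); total 1.
Path Res→a→Out (+1); total 2.
Path Res→b→Out (+1); total 3.
Path Res→c→Out (+1); total 4.
Path Res→d→Out (+1); total 5.
Path Res→e→Out (+1); total 6.
No residual Res→Out path; max flow = 6.
Certifying cut of size 6: {Res→Out, Res→a, Res→b, c→Out, d→Out, e→Out}.

6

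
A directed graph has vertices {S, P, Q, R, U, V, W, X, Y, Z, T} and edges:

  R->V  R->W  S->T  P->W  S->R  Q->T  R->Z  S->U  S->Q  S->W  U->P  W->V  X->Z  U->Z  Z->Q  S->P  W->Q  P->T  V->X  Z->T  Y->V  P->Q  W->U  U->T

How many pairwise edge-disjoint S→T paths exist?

Assign every edge capacity 1; by Menger, the answer equals the max flow.
Path S→T (+1); total 1.
Path S→P→T (+1); total 2.
Path S→Q→T (+1); total 3.
Path S→U→T (+1); total 4.
Path S→R→Z→T (+1); total 5.
No residual S→T path; max flow = 5.
Certifying cut of size 5: {P→T, Q→T, S→T, U→T, Z→T}.

5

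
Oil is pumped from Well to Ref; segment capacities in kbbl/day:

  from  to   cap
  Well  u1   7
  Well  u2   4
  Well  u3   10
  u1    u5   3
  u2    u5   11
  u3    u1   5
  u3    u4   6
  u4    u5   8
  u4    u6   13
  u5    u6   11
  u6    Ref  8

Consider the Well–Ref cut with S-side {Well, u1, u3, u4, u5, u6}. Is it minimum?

No — its capacity is 12, but the minimum cut has capacity 8.

Given cut capacity: 4 + 8 = 12.
Augment Well→u1→u5→u6→Ref: bottleneck 3, flow now 3.
Augment Well→u2→u5→u6→Ref: bottleneck 4, flow now 7.
Augment Well→u3→u4→u6→Ref: bottleneck 1, flow now 8.
No augmenting path remains; maximum flow = 8.
In the residual graph, reachable from Well: {Well, u1, u2, u3, u4, u5, u6}.
Min-cut edges: u6→Ref (8); capacity 8 = 8.
Cut capacity 12 exceeds the max flow 8, so it is not minimum.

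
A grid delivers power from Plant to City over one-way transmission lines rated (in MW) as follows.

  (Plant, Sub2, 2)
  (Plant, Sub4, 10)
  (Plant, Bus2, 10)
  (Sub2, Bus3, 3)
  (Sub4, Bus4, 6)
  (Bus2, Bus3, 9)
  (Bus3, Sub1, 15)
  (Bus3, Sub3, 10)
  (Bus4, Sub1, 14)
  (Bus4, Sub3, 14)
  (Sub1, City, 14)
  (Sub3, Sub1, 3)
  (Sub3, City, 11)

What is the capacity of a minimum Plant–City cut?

Augment Plant→Sub2→Bus3→Sub1→City: bottleneck 2, flow now 2.
Augment Plant→Sub4→Bus4→Sub1→City: bottleneck 6, flow now 8.
Augment Plant→Bus2→Bus3→Sub1→City: bottleneck 6, flow now 14.
Augment Plant→Bus2→Bus3→Sub3→City: bottleneck 3, flow now 17.
No augmenting path remains; maximum flow = 17.
By max-flow min-cut, the minimum cut capacity equals the max flow.
In the residual graph, reachable from Plant: {Plant, Sub4, Bus2}.
Min-cut edges: Plant→Sub2 (2), Sub4→Bus4 (6), Bus2→Bus3 (9); capacity 2 + 6 + 9 = 17.

17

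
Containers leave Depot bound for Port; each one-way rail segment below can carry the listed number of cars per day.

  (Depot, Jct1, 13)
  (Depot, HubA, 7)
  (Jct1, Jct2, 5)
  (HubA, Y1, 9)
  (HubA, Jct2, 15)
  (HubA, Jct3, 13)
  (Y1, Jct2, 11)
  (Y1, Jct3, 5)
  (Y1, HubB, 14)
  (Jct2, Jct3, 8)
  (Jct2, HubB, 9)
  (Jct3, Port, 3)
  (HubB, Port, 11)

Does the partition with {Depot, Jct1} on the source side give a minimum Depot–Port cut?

Given cut capacity: 7 + 5 = 12.
Augment Depot→HubA→Jct3→Port: bottleneck 3, flow now 3.
Augment Depot→Jct1→Jct2→HubB→Port: bottleneck 5, flow now 8.
Augment Depot→HubA→Y1→HubB→Port: bottleneck 4, flow now 12.
No augmenting path remains; maximum flow = 12.
Cut capacity 12 equals the max flow, so it is a minimum cut.

Yes — it is a minimum cut (capacity 12).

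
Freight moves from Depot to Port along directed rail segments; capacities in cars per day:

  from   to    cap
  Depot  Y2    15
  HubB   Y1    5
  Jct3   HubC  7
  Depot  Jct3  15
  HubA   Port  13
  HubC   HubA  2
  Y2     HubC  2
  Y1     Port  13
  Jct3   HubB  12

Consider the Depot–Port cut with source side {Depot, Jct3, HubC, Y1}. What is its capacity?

42

Edges leaving {Depot, Jct3, HubC, Y1}: Depot→Y2 (15), Jct3→HubB (12), HubC→HubA (2), Y1→Port (13).
Cut capacity = 15 + 12 + 2 + 13 = 42.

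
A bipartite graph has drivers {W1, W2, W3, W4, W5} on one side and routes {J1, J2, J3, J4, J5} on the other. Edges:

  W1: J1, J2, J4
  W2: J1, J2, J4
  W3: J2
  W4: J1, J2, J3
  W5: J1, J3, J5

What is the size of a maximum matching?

5

Unit-capacity flow: source→left, listed edges, right→sink; max matching = max flow.
Augmenting path W1→J1 (+1); matched 1.
Augmenting path W2→J2 (+1); matched 2.
Augmenting path W4→J3 (+1); matched 3.
Augmenting path W5→J5 (+1); matched 4.
Augmenting path W3→J2→W2→J4 (+1); matched 5.
No augmenting path remains; maximum matching = 5.
König certificate: {W1, W2, W3, W4, W5} is a vertex cover of size 5 (every listed pair touches it), so no matching can be larger.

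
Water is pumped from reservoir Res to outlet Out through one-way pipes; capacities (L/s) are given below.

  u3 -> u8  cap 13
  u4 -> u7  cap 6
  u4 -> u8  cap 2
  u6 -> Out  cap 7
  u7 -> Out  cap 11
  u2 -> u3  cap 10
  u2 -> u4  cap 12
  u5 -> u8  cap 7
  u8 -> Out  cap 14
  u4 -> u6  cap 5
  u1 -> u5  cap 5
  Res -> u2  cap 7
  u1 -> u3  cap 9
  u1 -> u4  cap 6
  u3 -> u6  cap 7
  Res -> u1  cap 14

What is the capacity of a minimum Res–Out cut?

21

Augment Res→u1→u3→u6→Out: bottleneck 7, flow now 7.
Augment Res→u1→u3→u8→Out: bottleneck 2, flow now 9.
Augment Res→u1→u4→u7→Out: bottleneck 5, flow now 14.
Augment Res→u2→u3→u8→Out: bottleneck 7, flow now 21.
No augmenting path remains; maximum flow = 21.
By max-flow min-cut, the minimum cut capacity equals the max flow.
In the residual graph, reachable from Res: {Res}.
Min-cut edges: Res→u1 (14), Res→u2 (7); capacity 14 + 7 = 21.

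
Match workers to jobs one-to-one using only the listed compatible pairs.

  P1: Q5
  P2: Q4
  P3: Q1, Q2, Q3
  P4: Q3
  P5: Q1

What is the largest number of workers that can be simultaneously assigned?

5

Unit-capacity flow: source→left, listed edges, right→sink; max matching = max flow.
Augmenting path P1→Q5 (+1); matched 1.
Augmenting path P2→Q4 (+1); matched 2.
Augmenting path P3→Q1 (+1); matched 3.
Augmenting path P4→Q3 (+1); matched 4.
Augmenting path P5→Q1→P3→Q2 (+1); matched 5.
No augmenting path remains; maximum matching = 5.
König certificate: {P1, P2, P3, P4, P5} is a vertex cover of size 5 (every listed pair touches it), so no matching can be larger.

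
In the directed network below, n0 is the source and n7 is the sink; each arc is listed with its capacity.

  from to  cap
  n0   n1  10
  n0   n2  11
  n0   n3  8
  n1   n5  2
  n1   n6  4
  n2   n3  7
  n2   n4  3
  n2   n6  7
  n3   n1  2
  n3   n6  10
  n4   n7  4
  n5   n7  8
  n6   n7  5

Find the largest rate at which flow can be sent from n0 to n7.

Augment n0→n1→n5→n7: bottleneck 2, flow now 2.
Augment n0→n1→n6→n7: bottleneck 4, flow now 6.
Augment n0→n2→n4→n7: bottleneck 3, flow now 9.
Augment n0→n2→n6→n7: bottleneck 1, flow now 10.
No augmenting path remains; maximum flow = 10.
In the residual graph, reachable from n0: {n0, n1, n2, n3, n6}.
Min-cut edges: n1→n5 (2), n2→n4 (3), n6→n7 (5); capacity 2 + 3 + 5 = 10.
This cut is saturated, so no flow can exceed 10.

10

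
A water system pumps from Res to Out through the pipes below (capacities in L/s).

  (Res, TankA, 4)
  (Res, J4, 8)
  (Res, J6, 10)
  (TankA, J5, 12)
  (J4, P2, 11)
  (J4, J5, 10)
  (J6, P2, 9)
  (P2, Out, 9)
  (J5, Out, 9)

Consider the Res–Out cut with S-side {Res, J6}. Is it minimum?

Given cut capacity: 4 + 8 + 9 = 21.
Augment Res→TankA→J5→Out: bottleneck 4, flow now 4.
Augment Res→J4→P2→Out: bottleneck 8, flow now 12.
Augment Res→J6→P2→Out: bottleneck 1, flow now 13.
Augment Res→J6→P2→J4→J5→Out: bottleneck 5, flow now 18. (uses reverse residual edge)
No augmenting path remains; maximum flow = 18.
In the residual graph, reachable from Res: {Res, TankA, J4, J6, P2, J5}.
Min-cut edges: P2→Out (9), J5→Out (9); capacity 9 + 9 = 18.
Cut capacity 21 exceeds the max flow 18, so it is not minimum.

No — its capacity is 21, but the minimum cut has capacity 18.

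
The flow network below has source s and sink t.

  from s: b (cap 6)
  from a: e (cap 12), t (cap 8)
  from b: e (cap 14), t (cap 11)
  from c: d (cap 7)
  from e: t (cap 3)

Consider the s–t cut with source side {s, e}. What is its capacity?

9

Edges leaving {s, e}: s→b (6), e→t (3).
Cut capacity = 6 + 3 = 9.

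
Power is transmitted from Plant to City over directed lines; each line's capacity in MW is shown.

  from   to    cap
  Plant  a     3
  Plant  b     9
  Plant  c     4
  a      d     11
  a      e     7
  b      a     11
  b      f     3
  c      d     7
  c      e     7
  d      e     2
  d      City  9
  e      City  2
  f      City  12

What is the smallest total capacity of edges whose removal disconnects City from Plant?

Augment Plant→a→d→City: bottleneck 3, flow now 3.
Augment Plant→b→f→City: bottleneck 3, flow now 6.
Augment Plant→c→d→City: bottleneck 4, flow now 10.
Augment Plant→b→a→d→City: bottleneck 2, flow now 12.
Augment Plant→b→a→e→City: bottleneck 2, flow now 14.
No augmenting path remains; maximum flow = 14.
By max-flow min-cut, the minimum cut capacity equals the max flow.
In the residual graph, reachable from Plant: {Plant, a, b, c, d, e}.
Min-cut edges: b→f (3), d→City (9), e→City (2); capacity 3 + 9 + 2 = 14.

14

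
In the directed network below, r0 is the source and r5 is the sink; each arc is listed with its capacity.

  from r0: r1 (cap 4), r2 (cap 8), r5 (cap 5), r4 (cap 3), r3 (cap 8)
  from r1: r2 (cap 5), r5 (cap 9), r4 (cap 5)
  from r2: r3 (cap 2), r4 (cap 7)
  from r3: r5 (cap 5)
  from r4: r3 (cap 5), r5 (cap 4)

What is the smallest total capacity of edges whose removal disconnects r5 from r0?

18

Augment r0→r5: bottleneck 5, flow now 5.
Augment r0→r1→r5: bottleneck 4, flow now 9.
Augment r0→r3→r5: bottleneck 5, flow now 14.
Augment r0→r4→r5: bottleneck 3, flow now 17.
Augment r0→r2→r4→r5: bottleneck 1, flow now 18.
No augmenting path remains; maximum flow = 18.
By max-flow min-cut, the minimum cut capacity equals the max flow.
In the residual graph, reachable from r0: {r0, r2, r3, r4}.
Min-cut edges: r0→r1 (4), r0→r5 (5), r3→r5 (5), r4→r5 (4); capacity 4 + 5 + 5 + 4 = 18.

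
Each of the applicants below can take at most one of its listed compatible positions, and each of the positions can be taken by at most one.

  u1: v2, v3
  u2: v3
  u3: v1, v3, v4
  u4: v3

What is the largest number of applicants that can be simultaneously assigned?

3

Unit-capacity flow: source→left, listed edges, right→sink; max matching = max flow.
Augmenting path u1→v2 (+1); matched 1.
Augmenting path u2→v3 (+1); matched 2.
Augmenting path u3→v1 (+1); matched 3.
No augmenting path remains; maximum matching = 3.
König certificate: {u1, u3, v3} is a vertex cover of size 3 (every listed pair touches it), so no matching can be larger.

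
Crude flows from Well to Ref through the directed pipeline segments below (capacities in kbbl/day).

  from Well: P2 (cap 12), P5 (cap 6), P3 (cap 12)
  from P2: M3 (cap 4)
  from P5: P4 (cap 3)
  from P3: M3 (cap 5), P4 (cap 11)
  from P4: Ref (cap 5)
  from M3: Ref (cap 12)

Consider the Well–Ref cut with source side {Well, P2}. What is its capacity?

22

Edges leaving {Well, P2}: Well→P5 (6), Well→P3 (12), P2→M3 (4).
Cut capacity = 6 + 12 + 4 = 22.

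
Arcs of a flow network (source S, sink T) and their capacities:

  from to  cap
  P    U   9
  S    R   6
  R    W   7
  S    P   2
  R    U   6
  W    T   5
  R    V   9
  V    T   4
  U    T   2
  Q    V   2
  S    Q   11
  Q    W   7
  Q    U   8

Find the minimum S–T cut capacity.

Augment S→P→U→T: bottleneck 2, flow now 2.
Augment S→Q→V→T: bottleneck 2, flow now 4.
Augment S→Q→W→T: bottleneck 5, flow now 9.
Augment S→R→V→T: bottleneck 2, flow now 11.
No augmenting path remains; maximum flow = 11.
By max-flow min-cut, the minimum cut capacity equals the max flow.
In the residual graph, reachable from S: {S, P, Q, R, U, V, W}.
Min-cut edges: U→T (2), V→T (4), W→T (5); capacity 2 + 4 + 5 = 11.

11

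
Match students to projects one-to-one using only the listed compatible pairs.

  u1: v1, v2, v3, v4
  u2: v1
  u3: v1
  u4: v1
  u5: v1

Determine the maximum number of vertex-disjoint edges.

2

Unit-capacity flow: source→left, listed edges, right→sink; max matching = max flow.
Augmenting path u1→v1 (+1); matched 1.
Augmenting path u2→v1→u1→v2 (+1); matched 2.
No augmenting path remains; maximum matching = 2.
König certificate: {u1, v1} is a vertex cover of size 2 (every listed pair touches it), so no matching can be larger.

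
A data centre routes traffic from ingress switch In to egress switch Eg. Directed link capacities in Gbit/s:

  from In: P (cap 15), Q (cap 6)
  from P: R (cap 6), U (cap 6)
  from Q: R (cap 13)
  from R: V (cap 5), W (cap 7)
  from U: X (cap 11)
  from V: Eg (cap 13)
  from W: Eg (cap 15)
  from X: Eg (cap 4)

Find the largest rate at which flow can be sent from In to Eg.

16

Augment In→P→R→V→Eg: bottleneck 5, flow now 5.
Augment In→P→R→W→Eg: bottleneck 1, flow now 6.
Augment In→P→U→X→Eg: bottleneck 4, flow now 10.
Augment In→Q→R→W→Eg: bottleneck 6, flow now 16.
No augmenting path remains; maximum flow = 16.
In the residual graph, reachable from In: {In, P, U, X}.
Min-cut edges: In→Q (6), P→R (6), X→Eg (4); capacity 6 + 6 + 4 = 16.
This cut is saturated, so no flow can exceed 16.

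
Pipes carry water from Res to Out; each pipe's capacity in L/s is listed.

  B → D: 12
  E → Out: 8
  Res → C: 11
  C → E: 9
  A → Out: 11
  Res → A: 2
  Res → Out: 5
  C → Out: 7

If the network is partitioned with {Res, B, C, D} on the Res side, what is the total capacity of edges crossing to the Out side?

23

Edges leaving {Res, B, C, D}: Res→A (2), Res→Out (5), C→E (9), C→Out (7).
Cut capacity = 2 + 5 + 9 + 7 = 23.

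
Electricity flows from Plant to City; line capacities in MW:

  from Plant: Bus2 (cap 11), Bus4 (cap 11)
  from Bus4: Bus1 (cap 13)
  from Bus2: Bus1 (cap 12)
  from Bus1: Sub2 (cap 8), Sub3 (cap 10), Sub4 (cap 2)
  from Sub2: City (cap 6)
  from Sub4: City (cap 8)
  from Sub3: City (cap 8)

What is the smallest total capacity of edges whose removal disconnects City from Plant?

Augment Plant→Bus4→Bus1→Sub2→City: bottleneck 6, flow now 6.
Augment Plant→Bus4→Bus1→Sub4→City: bottleneck 2, flow now 8.
Augment Plant→Bus4→Bus1→Sub3→City: bottleneck 3, flow now 11.
Augment Plant→Bus2→Bus1→Sub3→City: bottleneck 5, flow now 16.
No augmenting path remains; maximum flow = 16.
By max-flow min-cut, the minimum cut capacity equals the max flow.
In the residual graph, reachable from Plant: {Plant, Bus4, Bus2, Bus1, Sub2, Sub3}.
Min-cut edges: Bus1→Sub4 (2), Sub2→City (6), Sub3→City (8); capacity 2 + 6 + 8 = 16.

16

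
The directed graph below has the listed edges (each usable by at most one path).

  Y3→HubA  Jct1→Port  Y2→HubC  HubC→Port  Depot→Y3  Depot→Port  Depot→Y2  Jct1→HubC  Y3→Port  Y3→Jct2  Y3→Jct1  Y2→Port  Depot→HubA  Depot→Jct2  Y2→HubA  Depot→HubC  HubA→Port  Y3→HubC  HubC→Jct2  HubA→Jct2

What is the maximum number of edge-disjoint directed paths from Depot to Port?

5

Assign every edge capacity 1; by Menger, the answer equals the max flow.
Path Depot→Port (+1); total 1.
Path Depot→Y2→Port (+1); total 2.
Path Depot→Y3→Port (+1); total 3.
Path Depot→HubA→Port (+1); total 4.
Path Depot→HubC→Port (+1); total 5.
No residual Depot→Port path; max flow = 5.
Certifying cut of size 5: {Depot→HubA, Depot→HubC, Depot→Port, Depot→Y2, Depot→Y3}.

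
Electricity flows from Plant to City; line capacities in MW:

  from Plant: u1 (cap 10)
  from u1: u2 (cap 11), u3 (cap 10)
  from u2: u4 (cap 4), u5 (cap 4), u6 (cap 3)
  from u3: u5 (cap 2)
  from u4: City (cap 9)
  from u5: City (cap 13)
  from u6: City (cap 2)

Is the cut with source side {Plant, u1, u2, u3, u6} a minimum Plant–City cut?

Given cut capacity: 4 + 4 + 2 + 2 = 12.
Augment Plant→u1→u2→u4→City: bottleneck 4, flow now 4.
Augment Plant→u1→u2→u5→City: bottleneck 4, flow now 8.
Augment Plant→u1→u2→u6→City: bottleneck 2, flow now 10.
No augmenting path remains; maximum flow = 10.
In the residual graph, reachable from Plant: {Plant}.
Min-cut edges: Plant→u1 (10); capacity 10 = 10.
Cut capacity 12 exceeds the max flow 10, so it is not minimum.

No — its capacity is 12, but the minimum cut has capacity 10.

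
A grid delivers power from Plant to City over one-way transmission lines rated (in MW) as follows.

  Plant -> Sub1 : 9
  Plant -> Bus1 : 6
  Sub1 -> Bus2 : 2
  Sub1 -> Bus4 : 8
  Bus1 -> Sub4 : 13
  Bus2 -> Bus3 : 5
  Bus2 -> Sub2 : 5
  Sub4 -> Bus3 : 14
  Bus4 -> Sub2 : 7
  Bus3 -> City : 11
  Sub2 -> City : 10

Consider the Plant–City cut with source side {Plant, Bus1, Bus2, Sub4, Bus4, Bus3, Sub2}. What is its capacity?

30

Edges leaving {Plant, Bus1, Bus2, Sub4, Bus4, Bus3, Sub2}: Plant→Sub1 (9), Bus3→City (11), Sub2→City (10).
Cut capacity = 9 + 11 + 10 = 30.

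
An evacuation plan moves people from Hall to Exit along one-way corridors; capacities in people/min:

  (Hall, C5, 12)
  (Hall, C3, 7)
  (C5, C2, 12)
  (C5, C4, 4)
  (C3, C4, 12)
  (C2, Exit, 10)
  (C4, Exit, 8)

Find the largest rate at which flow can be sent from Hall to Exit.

Augment Hall→C5→C2→Exit: bottleneck 10, flow now 10.
Augment Hall→C5→C4→Exit: bottleneck 2, flow now 12.
Augment Hall→C3→C4→Exit: bottleneck 6, flow now 18.
No augmenting path remains; maximum flow = 18.
In the residual graph, reachable from Hall: {Hall, C5, C3, C2, C4}.
Min-cut edges: C2→Exit (10), C4→Exit (8); capacity 10 + 8 = 18.
This cut is saturated, so no flow can exceed 18.

18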